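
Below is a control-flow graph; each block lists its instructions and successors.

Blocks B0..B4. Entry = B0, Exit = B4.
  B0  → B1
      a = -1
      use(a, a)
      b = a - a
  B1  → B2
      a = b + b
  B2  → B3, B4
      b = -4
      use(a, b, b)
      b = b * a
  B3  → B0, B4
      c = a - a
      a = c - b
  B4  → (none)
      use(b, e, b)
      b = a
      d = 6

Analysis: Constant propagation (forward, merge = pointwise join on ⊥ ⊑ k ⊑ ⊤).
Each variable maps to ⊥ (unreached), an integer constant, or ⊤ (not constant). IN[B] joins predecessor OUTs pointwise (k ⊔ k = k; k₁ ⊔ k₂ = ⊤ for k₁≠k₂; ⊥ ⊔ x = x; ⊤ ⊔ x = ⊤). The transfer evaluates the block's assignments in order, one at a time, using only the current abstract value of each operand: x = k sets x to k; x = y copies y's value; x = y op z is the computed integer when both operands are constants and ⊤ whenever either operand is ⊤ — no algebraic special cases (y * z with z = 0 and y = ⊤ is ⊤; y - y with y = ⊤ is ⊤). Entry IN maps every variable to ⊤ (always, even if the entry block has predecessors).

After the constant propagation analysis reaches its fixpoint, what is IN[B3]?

Answer: {a: 0, b: 0, c: ⊤, d: ⊤, e: ⊤, f: ⊤}

Working:
Fixpoint table:
  B0: | IN=(all ⊤) | OUT={a:-1, b:0; rest ⊤}
  B1: | IN={a:-1, b:0; rest ⊤} | OUT={a:0, b:0; rest ⊤}
  B2: | IN={a:0, b:0; rest ⊤} | OUT={a:0, b:0; rest ⊤}
  B3: | IN={a:0, b:0; rest ⊤} | OUT={a:0, b:0, c:0; rest ⊤}
  B4: | IN={a:0, b:0; rest ⊤} | OUT={a:0, b:0, d:6; rest ⊤}

Merge at B3: IN[B3] = OUT[B2] = {a: 0, b: 0, c: ⊤, d: ⊤, e: ⊤, f: ⊤}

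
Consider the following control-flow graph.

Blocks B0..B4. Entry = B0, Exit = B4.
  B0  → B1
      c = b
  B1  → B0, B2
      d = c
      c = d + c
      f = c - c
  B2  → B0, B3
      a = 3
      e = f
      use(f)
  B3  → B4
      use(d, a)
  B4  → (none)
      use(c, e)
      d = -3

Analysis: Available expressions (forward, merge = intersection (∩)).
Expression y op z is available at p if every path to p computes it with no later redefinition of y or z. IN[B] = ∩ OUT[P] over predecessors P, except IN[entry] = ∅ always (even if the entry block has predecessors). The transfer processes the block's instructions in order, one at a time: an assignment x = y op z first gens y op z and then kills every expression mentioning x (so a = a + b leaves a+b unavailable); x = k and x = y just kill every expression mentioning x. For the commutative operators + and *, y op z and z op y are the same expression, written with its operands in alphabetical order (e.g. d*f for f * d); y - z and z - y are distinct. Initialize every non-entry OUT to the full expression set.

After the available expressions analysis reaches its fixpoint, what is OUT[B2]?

Per-block solution:
  B0:  IN={}  OUT={}
  B1:  IN={}  OUT={c-c}
  B2:  IN={c-c}  OUT={c-c}
  B3:  IN={c-c}  OUT={c-c}
  B4:  IN={c-c}  OUT={c-c}

Merge at B2: IN[B2] = OUT[B1] = {c-c}
Applying B2's transfer function to that IN value gives OUT[B2] (row B2 above).

Answer: {c-c}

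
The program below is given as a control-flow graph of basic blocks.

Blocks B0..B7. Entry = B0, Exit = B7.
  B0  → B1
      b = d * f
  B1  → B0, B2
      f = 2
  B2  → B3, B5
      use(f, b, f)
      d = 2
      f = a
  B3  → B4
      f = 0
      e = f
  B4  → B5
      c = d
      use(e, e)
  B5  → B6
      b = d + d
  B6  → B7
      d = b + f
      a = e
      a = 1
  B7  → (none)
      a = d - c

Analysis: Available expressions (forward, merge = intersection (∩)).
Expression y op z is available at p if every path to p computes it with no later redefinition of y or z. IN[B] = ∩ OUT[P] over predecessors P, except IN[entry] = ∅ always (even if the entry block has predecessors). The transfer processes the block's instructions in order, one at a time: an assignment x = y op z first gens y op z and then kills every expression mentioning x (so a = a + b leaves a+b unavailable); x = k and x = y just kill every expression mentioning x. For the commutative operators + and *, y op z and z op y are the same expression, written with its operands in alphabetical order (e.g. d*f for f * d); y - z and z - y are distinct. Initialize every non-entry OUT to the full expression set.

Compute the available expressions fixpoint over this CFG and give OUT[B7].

Answer: {b+f, d-c}

Working:
Fixpoint table:
  B0: | IN={} | OUT={d*f}
  B1: | IN={d*f} | OUT={}
  B2: | IN={} | OUT={}
  B3: | IN={} | OUT={}
  B4: | IN={} | OUT={}
  B5: | IN={} | OUT={d+d}
  B6: | IN={d+d} | OUT={b+f}
  B7: | IN={b+f} | OUT={b+f, d-c}

Merge at B7: IN[B7] = OUT[B6] = {b+f}
Applying B7's transfer function to that IN value gives OUT[B7] (row B7 above).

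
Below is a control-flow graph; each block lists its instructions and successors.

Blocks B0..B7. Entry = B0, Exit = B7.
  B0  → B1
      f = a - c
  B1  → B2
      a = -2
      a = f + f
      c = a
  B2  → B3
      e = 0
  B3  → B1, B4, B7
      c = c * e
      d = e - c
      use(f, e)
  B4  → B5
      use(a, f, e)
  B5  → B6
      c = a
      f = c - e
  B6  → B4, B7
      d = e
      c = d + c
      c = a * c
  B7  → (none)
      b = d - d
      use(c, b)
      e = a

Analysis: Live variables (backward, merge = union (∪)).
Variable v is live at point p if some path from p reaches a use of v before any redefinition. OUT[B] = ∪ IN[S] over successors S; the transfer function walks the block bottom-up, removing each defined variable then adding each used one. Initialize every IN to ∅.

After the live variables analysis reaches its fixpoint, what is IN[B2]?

Per-block solution:
  B0: | IN={a, c} | OUT={f}
  B1: | IN={f} | OUT={a, c, f}
  B2: | IN={a, c, f} | OUT={a, c, e, f}
  B3: | IN={a, c, e, f} | OUT={a, c, d, e, f}
  B4: | IN={a, e, f} | OUT={a, e}
  B5: | IN={a, e} | OUT={a, c, e, f}
  B6: | IN={a, c, e, f} | OUT={a, c, d, e, f}
  B7: | IN={a, c, d} | OUT={}

Merge at B2: OUT[B2] = IN[B3] = {a, c, e, f}
Applying B2's transfer function to that OUT value gives IN[B2] (row B2 above).

Answer: {a, c, f}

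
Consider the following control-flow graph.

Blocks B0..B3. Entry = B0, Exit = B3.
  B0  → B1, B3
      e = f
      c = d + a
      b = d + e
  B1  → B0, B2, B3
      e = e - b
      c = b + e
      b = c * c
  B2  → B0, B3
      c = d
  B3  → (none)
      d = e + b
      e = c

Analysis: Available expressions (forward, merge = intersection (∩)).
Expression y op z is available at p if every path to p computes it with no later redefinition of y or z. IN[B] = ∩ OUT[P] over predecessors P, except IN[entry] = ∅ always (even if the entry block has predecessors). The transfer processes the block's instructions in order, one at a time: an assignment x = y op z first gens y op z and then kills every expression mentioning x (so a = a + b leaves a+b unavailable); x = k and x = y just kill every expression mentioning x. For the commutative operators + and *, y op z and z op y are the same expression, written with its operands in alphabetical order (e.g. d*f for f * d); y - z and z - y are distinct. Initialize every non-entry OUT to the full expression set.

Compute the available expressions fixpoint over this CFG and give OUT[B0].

Converged values:
  B0:   IN={}   OUT={a+d, d+e}
  B1:   IN={a+d, d+e}   OUT={a+d, c*c}
  B2:   IN={a+d, c*c}   OUT={a+d}
  B3:   IN={a+d}   OUT={}

Merge at B0 (entry node, so the boundary value {} is joined with the incoming edge(s)): IN[B0] = {} ∩ OUT[B1] ∩ OUT[B2] = {}
Applying B0's transfer function to that IN value gives OUT[B0] (row B0 above).

Answer: {a+d, d+e}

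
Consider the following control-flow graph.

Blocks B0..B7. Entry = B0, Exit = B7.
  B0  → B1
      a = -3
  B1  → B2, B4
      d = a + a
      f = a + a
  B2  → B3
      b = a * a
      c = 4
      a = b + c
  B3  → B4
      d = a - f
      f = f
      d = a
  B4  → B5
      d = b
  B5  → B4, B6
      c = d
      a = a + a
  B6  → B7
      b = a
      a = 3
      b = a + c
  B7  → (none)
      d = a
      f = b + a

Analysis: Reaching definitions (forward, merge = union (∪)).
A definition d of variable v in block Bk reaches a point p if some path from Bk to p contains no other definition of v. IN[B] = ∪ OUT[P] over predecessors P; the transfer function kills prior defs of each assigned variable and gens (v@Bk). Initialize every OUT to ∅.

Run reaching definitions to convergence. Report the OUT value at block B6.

Converged values:
  B0: | IN={} | OUT={a@B0}
  B1: | IN={a@B0} | OUT={a@B0, d@B1, f@B1}
  B2: | IN={a@B0, d@B1, f@B1} | OUT={a@B2, b@B2, c@B2, d@B1, f@B1}
  B3: | IN={a@B2, b@B2, c@B2, d@B1, f@B1} | OUT={a@B2, b@B2, c@B2, d@B3, f@B3}
  B4: | IN={a@B0, a@B2, a@B5, b@B2, c@B2, c@B5, d@B1, d@B3, d@B4, f@B1, f@B3} | OUT={a@B0, a@B2, a@B5, b@B2, c@B2, c@B5, d@B4, f@B1, f@B3}
  B5: | IN={a@B0, a@B2, a@B5, b@B2, c@B2, c@B5, d@B4, f@B1, f@B3} | OUT={a@B5, b@B2, c@B5, d@B4, f@B1, f@B3}
  B6: | IN={a@B5, b@B2, c@B5, d@B4, f@B1, f@B3} | OUT={a@B6, b@B6, c@B5, d@B4, f@B1, f@B3}
  B7: | IN={a@B6, b@B6, c@B5, d@B4, f@B1, f@B3} | OUT={a@B6, b@B6, c@B5, d@B7, f@B7}

Merge at B6: IN[B6] = OUT[B5] = {a@B5, b@B2, c@B5, d@B4, f@B1, f@B3}
Applying B6's transfer function to that IN value gives OUT[B6] (row B6 above).

Answer: {a@B6, b@B6, c@B5, d@B4, f@B1, f@B3}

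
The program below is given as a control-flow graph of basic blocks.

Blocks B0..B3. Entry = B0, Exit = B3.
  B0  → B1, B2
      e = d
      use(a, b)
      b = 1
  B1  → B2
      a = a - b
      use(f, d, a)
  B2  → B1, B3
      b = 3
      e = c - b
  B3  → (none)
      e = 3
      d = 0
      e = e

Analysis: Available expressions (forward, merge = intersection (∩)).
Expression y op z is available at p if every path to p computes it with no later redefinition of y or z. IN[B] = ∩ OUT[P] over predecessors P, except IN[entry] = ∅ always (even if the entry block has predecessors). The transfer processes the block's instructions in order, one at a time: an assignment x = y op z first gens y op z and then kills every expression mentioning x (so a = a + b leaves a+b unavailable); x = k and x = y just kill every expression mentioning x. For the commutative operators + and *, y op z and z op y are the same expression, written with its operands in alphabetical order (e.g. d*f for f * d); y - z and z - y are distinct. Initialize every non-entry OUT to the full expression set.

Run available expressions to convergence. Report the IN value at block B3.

Converged values:
  B0:  IN={}  OUT={}
  B1:  IN={}  OUT={}
  B2:  IN={}  OUT={c-b}
  B3:  IN={c-b}  OUT={c-b}

Merge at B3: IN[B3] = OUT[B2] = {c-b}

Answer: {c-b}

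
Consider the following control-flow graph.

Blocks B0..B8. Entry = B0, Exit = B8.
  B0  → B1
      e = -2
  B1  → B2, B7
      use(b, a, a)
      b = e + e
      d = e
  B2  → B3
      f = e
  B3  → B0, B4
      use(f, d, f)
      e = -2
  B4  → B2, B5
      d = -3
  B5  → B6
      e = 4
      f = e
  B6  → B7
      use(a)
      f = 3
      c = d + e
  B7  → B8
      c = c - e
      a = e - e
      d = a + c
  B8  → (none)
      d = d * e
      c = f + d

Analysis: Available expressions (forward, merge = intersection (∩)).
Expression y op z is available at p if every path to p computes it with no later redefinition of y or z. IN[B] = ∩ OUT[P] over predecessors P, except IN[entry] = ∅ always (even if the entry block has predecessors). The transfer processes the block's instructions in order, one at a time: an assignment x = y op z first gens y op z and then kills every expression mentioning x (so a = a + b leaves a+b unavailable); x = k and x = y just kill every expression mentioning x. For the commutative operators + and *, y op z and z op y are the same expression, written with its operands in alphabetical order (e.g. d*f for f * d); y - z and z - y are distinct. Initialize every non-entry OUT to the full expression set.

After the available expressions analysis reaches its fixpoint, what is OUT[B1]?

Answer: {e+e}

Trace:
Fixpoint table:
  B0:   IN={}   OUT={}
  B1:   IN={}   OUT={e+e}
  B2:   IN={}   OUT={}
  B3:   IN={}   OUT={}
  B4:   IN={}   OUT={}
  B5:   IN={}   OUT={}
  B6:   IN={}   OUT={d+e}
  B7:   IN={}   OUT={a+c, e-e}
  B8:   IN={a+c, e-e}   OUT={d+f, e-e}

Merge at B1: IN[B1] = OUT[B0] = {}
Applying B1's transfer function to that IN value gives OUT[B1] (row B1 above).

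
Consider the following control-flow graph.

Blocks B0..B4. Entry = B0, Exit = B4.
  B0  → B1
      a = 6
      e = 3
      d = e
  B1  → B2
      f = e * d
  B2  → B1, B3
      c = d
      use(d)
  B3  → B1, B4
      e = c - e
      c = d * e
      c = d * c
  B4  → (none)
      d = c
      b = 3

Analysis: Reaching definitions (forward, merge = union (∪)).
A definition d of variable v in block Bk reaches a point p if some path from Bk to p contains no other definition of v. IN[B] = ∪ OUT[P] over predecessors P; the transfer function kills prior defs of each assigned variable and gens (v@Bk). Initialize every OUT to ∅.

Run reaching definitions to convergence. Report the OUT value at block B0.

Answer: {a@B0, d@B0, e@B0}

Derivation:
Fixpoint table:
  B0: | IN={} | OUT={a@B0, d@B0, e@B0}
  B1: | IN={a@B0, c@B2, c@B3, d@B0, e@B0, e@B3, f@B1} | OUT={a@B0, c@B2, c@B3, d@B0, e@B0, e@B3, f@B1}
  B2: | IN={a@B0, c@B2, c@B3, d@B0, e@B0, e@B3, f@B1} | OUT={a@B0, c@B2, d@B0, e@B0, e@B3, f@B1}
  B3: | IN={a@B0, c@B2, d@B0, e@B0, e@B3, f@B1} | OUT={a@B0, c@B3, d@B0, e@B3, f@B1}
  B4: | IN={a@B0, c@B3, d@B0, e@B3, f@B1} | OUT={a@B0, b@B4, c@B3, d@B4, e@B3, f@B1}

B0 is the boundary node: IN[B0] = {}
Applying B0's transfer function to that IN value gives OUT[B0] (row B0 above).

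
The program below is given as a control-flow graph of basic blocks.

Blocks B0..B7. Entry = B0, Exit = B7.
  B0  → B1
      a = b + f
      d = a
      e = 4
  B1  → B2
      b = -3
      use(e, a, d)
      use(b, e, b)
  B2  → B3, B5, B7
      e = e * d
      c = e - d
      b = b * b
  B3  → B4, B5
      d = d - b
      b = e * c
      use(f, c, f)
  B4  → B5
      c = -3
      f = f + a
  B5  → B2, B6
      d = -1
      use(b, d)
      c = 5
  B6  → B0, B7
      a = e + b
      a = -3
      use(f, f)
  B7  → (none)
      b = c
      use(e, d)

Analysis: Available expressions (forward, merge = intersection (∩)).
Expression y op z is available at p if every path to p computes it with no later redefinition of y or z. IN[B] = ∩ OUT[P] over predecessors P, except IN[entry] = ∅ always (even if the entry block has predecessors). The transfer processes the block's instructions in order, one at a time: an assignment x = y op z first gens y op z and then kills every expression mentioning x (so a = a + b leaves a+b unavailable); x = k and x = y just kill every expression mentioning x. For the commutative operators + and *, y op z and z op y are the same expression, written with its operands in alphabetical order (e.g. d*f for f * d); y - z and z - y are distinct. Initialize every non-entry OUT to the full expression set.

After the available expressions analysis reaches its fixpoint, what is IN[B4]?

Answer: {c*e}

Derivation:
Fixpoint table:
  B0:   IN={}   OUT={b+f}
  B1:   IN={b+f}   OUT={}
  B2:   IN={}   OUT={e-d}
  B3:   IN={e-d}   OUT={c*e}
  B4:   IN={c*e}   OUT={}
  B5:   IN={}   OUT={}
  B6:   IN={}   OUT={b+e}
  B7:   IN={}   OUT={}

Merge at B4: IN[B4] = OUT[B3] = {c*e}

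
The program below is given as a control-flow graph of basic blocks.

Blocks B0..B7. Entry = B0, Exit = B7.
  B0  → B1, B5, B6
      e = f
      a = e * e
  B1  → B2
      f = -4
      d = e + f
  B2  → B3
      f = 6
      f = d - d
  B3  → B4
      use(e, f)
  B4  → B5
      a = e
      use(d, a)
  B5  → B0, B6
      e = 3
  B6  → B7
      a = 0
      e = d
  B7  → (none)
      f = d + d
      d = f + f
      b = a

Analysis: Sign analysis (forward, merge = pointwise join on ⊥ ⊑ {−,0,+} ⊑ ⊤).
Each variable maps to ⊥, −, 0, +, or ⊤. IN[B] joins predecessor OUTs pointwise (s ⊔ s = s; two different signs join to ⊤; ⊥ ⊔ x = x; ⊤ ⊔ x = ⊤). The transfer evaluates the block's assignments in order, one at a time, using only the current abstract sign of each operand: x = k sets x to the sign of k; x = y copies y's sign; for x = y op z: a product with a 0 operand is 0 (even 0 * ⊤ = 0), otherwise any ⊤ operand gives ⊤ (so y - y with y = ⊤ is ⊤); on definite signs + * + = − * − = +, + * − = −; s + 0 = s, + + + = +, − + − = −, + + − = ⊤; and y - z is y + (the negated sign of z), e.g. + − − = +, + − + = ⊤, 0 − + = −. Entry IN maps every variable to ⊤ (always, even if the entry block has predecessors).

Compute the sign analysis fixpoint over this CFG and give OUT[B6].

Answer: {a: 0, b: ⊤, c: ⊤, d: ⊤, e: ⊤, f: ⊤}

Working:
Converged values:
  B0:  IN=(all ⊤)  OUT=(all ⊤)
  B1:  IN=(all ⊤)  OUT={f:-; rest ⊤}
  B2:  IN={f:-; rest ⊤}  OUT=(all ⊤)
  B3:  IN=(all ⊤)  OUT=(all ⊤)
  B4:  IN=(all ⊤)  OUT=(all ⊤)
  B5:  IN=(all ⊤)  OUT={e:+; rest ⊤}
  B6:  IN=(all ⊤)  OUT={a:0; rest ⊤}
  B7:  IN={a:0; rest ⊤}  OUT={a:0, b:0; rest ⊤}

Merge at B6: IN[B6] = OUT[B0] ⊔ OUT[B5] = {a: ⊤, b: ⊤, c: ⊤, d: ⊤, e: ⊤, f: ⊤}
Applying B6's transfer function to that IN value gives OUT[B6] (row B6 above).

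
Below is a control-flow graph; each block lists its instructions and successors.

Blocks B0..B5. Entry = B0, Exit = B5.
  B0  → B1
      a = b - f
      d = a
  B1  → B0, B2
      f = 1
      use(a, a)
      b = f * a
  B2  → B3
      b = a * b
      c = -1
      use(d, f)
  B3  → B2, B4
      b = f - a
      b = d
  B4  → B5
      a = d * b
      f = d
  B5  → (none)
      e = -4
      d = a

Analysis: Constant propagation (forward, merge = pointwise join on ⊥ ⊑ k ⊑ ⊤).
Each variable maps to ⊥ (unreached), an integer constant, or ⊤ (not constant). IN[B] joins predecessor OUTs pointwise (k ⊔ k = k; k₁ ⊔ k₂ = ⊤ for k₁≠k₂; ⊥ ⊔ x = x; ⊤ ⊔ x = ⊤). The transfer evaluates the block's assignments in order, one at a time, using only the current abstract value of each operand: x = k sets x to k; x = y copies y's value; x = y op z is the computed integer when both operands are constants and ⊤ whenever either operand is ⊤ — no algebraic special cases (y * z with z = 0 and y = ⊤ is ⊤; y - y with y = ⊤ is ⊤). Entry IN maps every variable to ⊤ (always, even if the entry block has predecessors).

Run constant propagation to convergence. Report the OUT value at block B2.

Answer: {a: ⊤, b: ⊤, c: -1, d: ⊤, e: ⊤, f: 1}

Derivation:
Per-block solution:
  B0:   IN=(all ⊤)   OUT=(all ⊤)
  B1:   IN=(all ⊤)   OUT={f:1; rest ⊤}
  B2:   IN={f:1; rest ⊤}   OUT={c:-1, f:1; rest ⊤}
  B3:   IN={c:-1, f:1; rest ⊤}   OUT={c:-1, f:1; rest ⊤}
  B4:   IN={c:-1, f:1; rest ⊤}   OUT={c:-1; rest ⊤}
  B5:   IN={c:-1; rest ⊤}   OUT={c:-1, e:-4; rest ⊤}

Merge at B2: IN[B2] = OUT[B1] ⊔ OUT[B3] = {a: ⊤, b: ⊤, c: ⊤, d: ⊤, e: ⊤, f: 1}
Applying B2's transfer function to that IN value gives OUT[B2] (row B2 above).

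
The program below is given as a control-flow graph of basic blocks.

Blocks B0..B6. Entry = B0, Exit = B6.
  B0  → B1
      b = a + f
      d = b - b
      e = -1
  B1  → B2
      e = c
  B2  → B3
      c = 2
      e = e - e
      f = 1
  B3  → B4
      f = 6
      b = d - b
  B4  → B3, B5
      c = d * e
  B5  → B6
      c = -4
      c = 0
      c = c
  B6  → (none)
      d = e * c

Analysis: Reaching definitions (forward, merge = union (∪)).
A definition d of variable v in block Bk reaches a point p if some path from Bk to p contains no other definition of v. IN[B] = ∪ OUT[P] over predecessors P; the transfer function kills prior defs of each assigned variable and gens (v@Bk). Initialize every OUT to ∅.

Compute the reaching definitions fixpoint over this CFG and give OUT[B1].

Answer: {b@B0, d@B0, e@B1}

Working:
Per-block solution:
  B0: | IN={} | OUT={b@B0, d@B0, e@B0}
  B1: | IN={b@B0, d@B0, e@B0} | OUT={b@B0, d@B0, e@B1}
  B2: | IN={b@B0, d@B0, e@B1} | OUT={b@B0, c@B2, d@B0, e@B2, f@B2}
  B3: | IN={b@B0, b@B3, c@B2, c@B4, d@B0, e@B2, f@B2, f@B3} | OUT={b@B3, c@B2, c@B4, d@B0, e@B2, f@B3}
  B4: | IN={b@B3, c@B2, c@B4, d@B0, e@B2, f@B3} | OUT={b@B3, c@B4, d@B0, e@B2, f@B3}
  B5: | IN={b@B3, c@B4, d@B0, e@B2, f@B3} | OUT={b@B3, c@B5, d@B0, e@B2, f@B3}
  B6: | IN={b@B3, c@B5, d@B0, e@B2, f@B3} | OUT={b@B3, c@B5, d@B6, e@B2, f@B3}

Merge at B1: IN[B1] = OUT[B0] = {b@B0, d@B0, e@B0}
Applying B1's transfer function to that IN value gives OUT[B1] (row B1 above).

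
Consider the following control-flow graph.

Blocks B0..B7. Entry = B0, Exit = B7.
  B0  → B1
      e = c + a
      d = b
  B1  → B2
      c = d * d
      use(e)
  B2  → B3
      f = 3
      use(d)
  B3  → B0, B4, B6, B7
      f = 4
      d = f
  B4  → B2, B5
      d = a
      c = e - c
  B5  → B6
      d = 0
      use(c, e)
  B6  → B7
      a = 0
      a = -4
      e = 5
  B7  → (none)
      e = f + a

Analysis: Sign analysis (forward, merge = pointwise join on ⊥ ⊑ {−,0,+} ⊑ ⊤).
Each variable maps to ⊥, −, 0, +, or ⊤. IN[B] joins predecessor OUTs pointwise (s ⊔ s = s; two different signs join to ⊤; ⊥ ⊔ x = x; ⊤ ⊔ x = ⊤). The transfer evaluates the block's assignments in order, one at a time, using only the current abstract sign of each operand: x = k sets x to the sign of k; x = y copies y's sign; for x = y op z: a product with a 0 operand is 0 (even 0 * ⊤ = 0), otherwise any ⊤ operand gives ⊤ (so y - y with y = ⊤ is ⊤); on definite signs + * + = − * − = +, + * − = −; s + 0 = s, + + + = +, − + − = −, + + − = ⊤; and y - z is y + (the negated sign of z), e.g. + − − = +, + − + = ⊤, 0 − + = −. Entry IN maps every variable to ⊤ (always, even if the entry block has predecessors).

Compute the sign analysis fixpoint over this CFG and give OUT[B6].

Answer: {a: -, b: ⊤, c: ⊤, d: ⊤, e: +, f: +}

Derivation:
Fixpoint table:
  B0:  IN=(all ⊤)  OUT=(all ⊤)
  B1:  IN=(all ⊤)  OUT=(all ⊤)
  B2:  IN=(all ⊤)  OUT={f:+; rest ⊤}
  B3:  IN={f:+; rest ⊤}  OUT={d:+, f:+; rest ⊤}
  B4:  IN={d:+, f:+; rest ⊤}  OUT={f:+; rest ⊤}
  B5:  IN={f:+; rest ⊤}  OUT={d:0, f:+; rest ⊤}
  B6:  IN={f:+; rest ⊤}  OUT={a:-, e:+, f:+; rest ⊤}
  B7:  IN={f:+; rest ⊤}  OUT={f:+; rest ⊤}

Merge at B6: IN[B6] = OUT[B3] ⊔ OUT[B5] = {a: ⊤, b: ⊤, c: ⊤, d: ⊤, e: ⊤, f: +}
Applying B6's transfer function to that IN value gives OUT[B6] (row B6 above).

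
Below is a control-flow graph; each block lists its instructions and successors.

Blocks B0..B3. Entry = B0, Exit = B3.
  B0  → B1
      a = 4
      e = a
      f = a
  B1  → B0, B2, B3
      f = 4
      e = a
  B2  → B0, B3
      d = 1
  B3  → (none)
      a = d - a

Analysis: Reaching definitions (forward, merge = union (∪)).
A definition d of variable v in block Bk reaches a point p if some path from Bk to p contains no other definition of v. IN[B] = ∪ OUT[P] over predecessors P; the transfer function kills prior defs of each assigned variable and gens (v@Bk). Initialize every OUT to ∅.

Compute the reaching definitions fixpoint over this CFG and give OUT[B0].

Fixpoint table:
  B0: | IN={a@B0, d@B2, e@B1, f@B1} | OUT={a@B0, d@B2, e@B0, f@B0}
  B1: | IN={a@B0, d@B2, e@B0, f@B0} | OUT={a@B0, d@B2, e@B1, f@B1}
  B2: | IN={a@B0, d@B2, e@B1, f@B1} | OUT={a@B0, d@B2, e@B1, f@B1}
  B3: | IN={a@B0, d@B2, e@B1, f@B1} | OUT={a@B3, d@B2, e@B1, f@B1}

Merge at B0 (entry node, so the boundary value {} is joined with the incoming edge(s)): IN[B0] = {} ⊔ OUT[B1] ⊔ OUT[B2] = {a@B0, d@B2, e@B1, f@B1}
Applying B0's transfer function to that IN value gives OUT[B0] (row B0 above).

Answer: {a@B0, d@B2, e@B0, f@B0}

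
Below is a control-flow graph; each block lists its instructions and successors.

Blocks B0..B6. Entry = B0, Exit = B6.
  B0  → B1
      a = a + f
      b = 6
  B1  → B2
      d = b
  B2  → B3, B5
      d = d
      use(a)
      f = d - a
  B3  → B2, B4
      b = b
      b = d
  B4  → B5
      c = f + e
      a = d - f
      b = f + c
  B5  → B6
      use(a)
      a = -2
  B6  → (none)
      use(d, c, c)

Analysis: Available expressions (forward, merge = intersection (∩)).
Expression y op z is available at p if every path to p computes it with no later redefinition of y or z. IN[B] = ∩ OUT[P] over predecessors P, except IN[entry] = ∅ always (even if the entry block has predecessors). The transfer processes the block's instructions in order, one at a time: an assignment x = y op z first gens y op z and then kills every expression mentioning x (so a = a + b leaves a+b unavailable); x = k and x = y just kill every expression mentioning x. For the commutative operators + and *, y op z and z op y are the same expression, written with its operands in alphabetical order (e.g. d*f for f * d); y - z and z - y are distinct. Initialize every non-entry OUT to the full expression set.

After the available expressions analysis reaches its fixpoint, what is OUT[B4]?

Answer: {c+f, d-f, e+f}

Trace:
Converged values:
  B0:   IN={}   OUT={}
  B1:   IN={}   OUT={}
  B2:   IN={}   OUT={d-a}
  B3:   IN={d-a}   OUT={d-a}
  B4:   IN={d-a}   OUT={c+f, d-f, e+f}
  B5:   IN={}   OUT={}
  B6:   IN={}   OUT={}

Merge at B4: IN[B4] = OUT[B3] = {d-a}
Applying B4's transfer function to that IN value gives OUT[B4] (row B4 above).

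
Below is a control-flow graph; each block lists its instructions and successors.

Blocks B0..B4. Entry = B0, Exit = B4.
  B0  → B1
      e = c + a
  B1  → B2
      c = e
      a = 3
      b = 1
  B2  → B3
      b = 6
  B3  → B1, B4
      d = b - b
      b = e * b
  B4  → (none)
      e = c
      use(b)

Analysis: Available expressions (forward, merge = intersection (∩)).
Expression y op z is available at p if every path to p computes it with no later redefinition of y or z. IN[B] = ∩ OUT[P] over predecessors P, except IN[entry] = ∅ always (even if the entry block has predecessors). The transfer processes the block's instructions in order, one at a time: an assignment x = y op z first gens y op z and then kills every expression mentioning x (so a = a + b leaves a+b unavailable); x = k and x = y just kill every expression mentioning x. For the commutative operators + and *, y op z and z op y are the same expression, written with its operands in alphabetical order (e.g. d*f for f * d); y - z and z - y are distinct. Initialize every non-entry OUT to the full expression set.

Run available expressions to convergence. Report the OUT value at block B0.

Answer: {a+c}

Trace:
Per-block solution:
  B0:  IN={}  OUT={a+c}
  B1:  IN={}  OUT={}
  B2:  IN={}  OUT={}
  B3:  IN={}  OUT={}
  B4:  IN={}  OUT={}

B0 is the boundary node: IN[B0] = {}
Applying B0's transfer function to that IN value gives OUT[B0] (row B0 above).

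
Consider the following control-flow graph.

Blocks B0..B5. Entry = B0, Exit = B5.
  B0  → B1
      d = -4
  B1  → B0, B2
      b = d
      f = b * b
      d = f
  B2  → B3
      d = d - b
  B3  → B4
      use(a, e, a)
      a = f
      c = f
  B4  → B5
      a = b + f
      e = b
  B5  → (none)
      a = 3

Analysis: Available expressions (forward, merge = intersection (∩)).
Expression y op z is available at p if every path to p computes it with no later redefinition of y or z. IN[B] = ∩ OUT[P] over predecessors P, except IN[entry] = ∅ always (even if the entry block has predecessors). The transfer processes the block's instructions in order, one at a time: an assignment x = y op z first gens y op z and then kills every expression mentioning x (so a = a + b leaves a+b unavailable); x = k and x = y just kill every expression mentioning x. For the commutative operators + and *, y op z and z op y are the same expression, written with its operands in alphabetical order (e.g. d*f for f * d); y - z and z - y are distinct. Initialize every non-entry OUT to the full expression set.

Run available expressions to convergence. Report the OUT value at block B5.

Fixpoint table:
  B0: | IN={} | OUT={}
  B1: | IN={} | OUT={b*b}
  B2: | IN={b*b} | OUT={b*b}
  B3: | IN={b*b} | OUT={b*b}
  B4: | IN={b*b} | OUT={b*b, b+f}
  B5: | IN={b*b, b+f} | OUT={b*b, b+f}

Merge at B5: IN[B5] = OUT[B4] = {b*b, b+f}
Applying B5's transfer function to that IN value gives OUT[B5] (row B5 above).

Answer: {b*b, b+f}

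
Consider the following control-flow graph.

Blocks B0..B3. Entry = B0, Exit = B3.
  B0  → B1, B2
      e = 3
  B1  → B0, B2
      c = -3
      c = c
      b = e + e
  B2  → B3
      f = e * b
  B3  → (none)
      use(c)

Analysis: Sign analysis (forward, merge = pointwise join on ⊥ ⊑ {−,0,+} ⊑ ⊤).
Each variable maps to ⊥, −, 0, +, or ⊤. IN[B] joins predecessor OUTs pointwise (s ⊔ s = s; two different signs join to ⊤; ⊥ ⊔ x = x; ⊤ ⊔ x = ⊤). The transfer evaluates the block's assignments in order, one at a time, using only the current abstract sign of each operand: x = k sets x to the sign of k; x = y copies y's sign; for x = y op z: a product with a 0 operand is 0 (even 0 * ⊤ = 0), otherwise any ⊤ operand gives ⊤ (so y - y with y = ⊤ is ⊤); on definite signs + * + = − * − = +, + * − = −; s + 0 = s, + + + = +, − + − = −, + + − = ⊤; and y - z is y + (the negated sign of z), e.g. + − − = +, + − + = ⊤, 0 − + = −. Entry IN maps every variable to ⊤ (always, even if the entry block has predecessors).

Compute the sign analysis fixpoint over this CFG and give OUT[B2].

Answer: {a: ⊤, b: ⊤, c: ⊤, d: ⊤, e: +, f: ⊤}

Derivation:
Converged values:
  B0:   IN=(all ⊤)   OUT={e:+; rest ⊤}
  B1:   IN={e:+; rest ⊤}   OUT={b:+, c:-, e:+; rest ⊤}
  B2:   IN={e:+; rest ⊤}   OUT={e:+; rest ⊤}
  B3:   IN={e:+; rest ⊤}   OUT={e:+; rest ⊤}

Merge at B2: IN[B2] = OUT[B0] ⊔ OUT[B1] = {a: ⊤, b: ⊤, c: ⊤, d: ⊤, e: +, f: ⊤}
Applying B2's transfer function to that IN value gives OUT[B2] (row B2 above).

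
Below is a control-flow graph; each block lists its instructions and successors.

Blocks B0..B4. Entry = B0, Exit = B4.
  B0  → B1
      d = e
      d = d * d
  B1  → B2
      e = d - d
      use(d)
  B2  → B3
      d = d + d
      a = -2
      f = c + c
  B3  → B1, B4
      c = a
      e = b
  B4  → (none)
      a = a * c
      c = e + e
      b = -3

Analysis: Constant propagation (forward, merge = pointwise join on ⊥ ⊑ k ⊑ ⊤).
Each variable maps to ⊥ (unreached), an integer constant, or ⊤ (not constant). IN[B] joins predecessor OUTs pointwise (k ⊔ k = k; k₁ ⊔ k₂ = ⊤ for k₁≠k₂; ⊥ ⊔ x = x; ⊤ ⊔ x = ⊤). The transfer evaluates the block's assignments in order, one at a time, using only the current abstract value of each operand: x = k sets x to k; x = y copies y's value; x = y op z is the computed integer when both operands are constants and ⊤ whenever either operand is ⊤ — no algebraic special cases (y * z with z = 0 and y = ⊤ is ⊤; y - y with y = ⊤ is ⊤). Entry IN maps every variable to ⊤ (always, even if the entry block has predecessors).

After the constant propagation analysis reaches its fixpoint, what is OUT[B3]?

Answer: {a: -2, b: ⊤, c: -2, d: ⊤, e: ⊤, f: ⊤}

Trace:
Fixpoint table:
  B0:   IN=(all ⊤)   OUT=(all ⊤)
  B1:   IN=(all ⊤)   OUT=(all ⊤)
  B2:   IN=(all ⊤)   OUT={a:-2; rest ⊤}
  B3:   IN={a:-2; rest ⊤}   OUT={a:-2, c:-2; rest ⊤}
  B4:   IN={a:-2, c:-2; rest ⊤}   OUT={a:4, b:-3; rest ⊤}

Merge at B3: IN[B3] = OUT[B2] = {a: -2, b: ⊤, c: ⊤, d: ⊤, e: ⊤, f: ⊤}
Applying B3's transfer function to that IN value gives OUT[B3] (row B3 above).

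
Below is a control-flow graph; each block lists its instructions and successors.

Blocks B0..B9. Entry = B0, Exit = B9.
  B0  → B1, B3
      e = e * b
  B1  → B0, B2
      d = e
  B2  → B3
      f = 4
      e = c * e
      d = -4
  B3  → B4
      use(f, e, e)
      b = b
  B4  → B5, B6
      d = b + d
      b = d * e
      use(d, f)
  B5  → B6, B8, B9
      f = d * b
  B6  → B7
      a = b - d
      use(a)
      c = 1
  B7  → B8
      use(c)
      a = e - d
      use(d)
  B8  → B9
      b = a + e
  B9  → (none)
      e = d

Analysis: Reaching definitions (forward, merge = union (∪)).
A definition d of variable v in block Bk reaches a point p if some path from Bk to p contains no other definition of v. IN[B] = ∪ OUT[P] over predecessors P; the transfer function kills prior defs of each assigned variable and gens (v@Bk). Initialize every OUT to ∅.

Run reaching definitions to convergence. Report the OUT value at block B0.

Answer: {d@B1, e@B0}

Derivation:
Per-block solution:
  B0: | IN={d@B1, e@B0} | OUT={d@B1, e@B0}
  B1: | IN={d@B1, e@B0} | OUT={d@B1, e@B0}
  B2: | IN={d@B1, e@B0} | OUT={d@B2, e@B2, f@B2}
  B3: | IN={d@B1, d@B2, e@B0, e@B2, f@B2} | OUT={b@B3, d@B1, d@B2, e@B0, e@B2, f@B2}
  B4: | IN={b@B3, d@B1, d@B2, e@B0, e@B2, f@B2} | OUT={b@B4, d@B4, e@B0, e@B2, f@B2}
  B5: | IN={b@B4, d@B4, e@B0, e@B2, f@B2} | OUT={b@B4, d@B4, e@B0, e@B2, f@B5}
  B6: | IN={b@B4, d@B4, e@B0, e@B2, f@B2, f@B5} | OUT={a@B6, b@B4, c@B6, d@B4, e@B0, e@B2, f@B2, f@B5}
  B7: | IN={a@B6, b@B4, c@B6, d@B4, e@B0, e@B2, f@B2, f@B5} | OUT={a@B7, b@B4, c@B6, d@B4, e@B0, e@B2, f@B2, f@B5}
  B8: | IN={a@B7, b@B4, c@B6, d@B4, e@B0, e@B2, f@B2, f@B5} | OUT={a@B7, b@B8, c@B6, d@B4, e@B0, e@B2, f@B2, f@B5}
  B9: | IN={a@B7, b@B4, b@B8, c@B6, d@B4, e@B0, e@B2, f@B2, f@B5} | OUT={a@B7, b@B4, b@B8, c@B6, d@B4, e@B9, f@B2, f@B5}

Merge at B0 (entry node, so the boundary value {} is joined with the incoming edge(s)): IN[B0] = {} ⊔ OUT[B1] = {d@B1, e@B0}
Applying B0's transfer function to that IN value gives OUT[B0] (row B0 above).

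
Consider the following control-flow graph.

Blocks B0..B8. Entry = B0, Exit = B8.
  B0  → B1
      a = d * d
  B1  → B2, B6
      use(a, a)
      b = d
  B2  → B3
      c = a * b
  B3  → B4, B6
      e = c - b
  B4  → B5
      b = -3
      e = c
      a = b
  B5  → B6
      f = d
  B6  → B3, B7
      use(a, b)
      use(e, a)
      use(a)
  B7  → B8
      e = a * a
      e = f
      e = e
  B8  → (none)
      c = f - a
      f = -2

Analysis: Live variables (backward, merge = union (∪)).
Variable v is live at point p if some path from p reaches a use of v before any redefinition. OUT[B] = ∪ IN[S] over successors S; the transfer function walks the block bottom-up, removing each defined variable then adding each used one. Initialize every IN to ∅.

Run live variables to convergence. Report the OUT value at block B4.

Converged values:
  B0:  IN={c, d, e, f}  OUT={a, c, d, e, f}
  B1:  IN={a, c, d, e, f}  OUT={a, b, c, d, e, f}
  B2:  IN={a, b, d, f}  OUT={a, b, c, d, f}
  B3:  IN={a, b, c, d, f}  OUT={a, b, c, d, e, f}
  B4:  IN={c, d}  OUT={a, b, c, d, e}
  B5:  IN={a, b, c, d, e}  OUT={a, b, c, d, e, f}
  B6:  IN={a, b, c, d, e, f}  OUT={a, b, c, d, f}
  B7:  IN={a, f}  OUT={a, f}
  B8:  IN={a, f}  OUT={}

Merge at B4: OUT[B4] = IN[B5] = {a, b, c, d, e}

Answer: {a, b, c, d, e}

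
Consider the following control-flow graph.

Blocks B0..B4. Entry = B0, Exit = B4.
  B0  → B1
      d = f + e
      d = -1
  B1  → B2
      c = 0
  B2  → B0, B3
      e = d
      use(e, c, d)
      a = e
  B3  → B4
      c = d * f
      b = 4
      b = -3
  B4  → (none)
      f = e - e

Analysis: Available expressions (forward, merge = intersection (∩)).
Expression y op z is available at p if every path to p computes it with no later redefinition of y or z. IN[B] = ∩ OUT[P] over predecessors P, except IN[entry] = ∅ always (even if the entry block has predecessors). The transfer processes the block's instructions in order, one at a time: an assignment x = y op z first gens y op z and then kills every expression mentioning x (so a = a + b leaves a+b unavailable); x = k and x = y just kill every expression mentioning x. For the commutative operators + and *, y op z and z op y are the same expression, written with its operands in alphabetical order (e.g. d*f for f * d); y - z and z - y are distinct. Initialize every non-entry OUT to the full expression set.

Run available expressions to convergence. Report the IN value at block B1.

Answer: {e+f}

Trace:
Fixpoint table:
  B0: | IN={} | OUT={e+f}
  B1: | IN={e+f} | OUT={e+f}
  B2: | IN={e+f} | OUT={}
  B3: | IN={} | OUT={d*f}
  B4: | IN={d*f} | OUT={e-e}

Merge at B1: IN[B1] = OUT[B0] = {e+f}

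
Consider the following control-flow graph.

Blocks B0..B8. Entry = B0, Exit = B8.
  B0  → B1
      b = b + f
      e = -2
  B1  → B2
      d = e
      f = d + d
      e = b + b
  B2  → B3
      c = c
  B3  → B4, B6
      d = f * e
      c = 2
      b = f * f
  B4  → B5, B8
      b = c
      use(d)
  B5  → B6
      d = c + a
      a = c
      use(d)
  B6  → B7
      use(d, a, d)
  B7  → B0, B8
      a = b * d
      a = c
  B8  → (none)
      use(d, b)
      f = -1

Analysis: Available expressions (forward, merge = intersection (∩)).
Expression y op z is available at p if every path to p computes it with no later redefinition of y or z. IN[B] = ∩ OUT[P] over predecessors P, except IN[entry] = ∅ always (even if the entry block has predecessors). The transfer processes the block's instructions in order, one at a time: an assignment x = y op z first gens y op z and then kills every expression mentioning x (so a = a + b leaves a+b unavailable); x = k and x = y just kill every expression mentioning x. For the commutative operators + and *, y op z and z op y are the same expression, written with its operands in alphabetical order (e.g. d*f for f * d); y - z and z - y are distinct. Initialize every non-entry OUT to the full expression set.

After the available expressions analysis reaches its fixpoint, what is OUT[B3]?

Answer: {e*f, f*f}

Trace:
Per-block solution:
  B0:   IN={}   OUT={}
  B1:   IN={}   OUT={b+b, d+d}
  B2:   IN={b+b, d+d}   OUT={b+b, d+d}
  B3:   IN={b+b, d+d}   OUT={e*f, f*f}
  B4:   IN={e*f, f*f}   OUT={e*f, f*f}
  B5:   IN={e*f, f*f}   OUT={e*f, f*f}
  B6:   IN={e*f, f*f}   OUT={e*f, f*f}
  B7:   IN={e*f, f*f}   OUT={b*d, e*f, f*f}
  B8:   IN={e*f, f*f}   OUT={}

Merge at B3: IN[B3] = OUT[B2] = {b+b, d+d}
Applying B3's transfer function to that IN value gives OUT[B3] (row B3 above).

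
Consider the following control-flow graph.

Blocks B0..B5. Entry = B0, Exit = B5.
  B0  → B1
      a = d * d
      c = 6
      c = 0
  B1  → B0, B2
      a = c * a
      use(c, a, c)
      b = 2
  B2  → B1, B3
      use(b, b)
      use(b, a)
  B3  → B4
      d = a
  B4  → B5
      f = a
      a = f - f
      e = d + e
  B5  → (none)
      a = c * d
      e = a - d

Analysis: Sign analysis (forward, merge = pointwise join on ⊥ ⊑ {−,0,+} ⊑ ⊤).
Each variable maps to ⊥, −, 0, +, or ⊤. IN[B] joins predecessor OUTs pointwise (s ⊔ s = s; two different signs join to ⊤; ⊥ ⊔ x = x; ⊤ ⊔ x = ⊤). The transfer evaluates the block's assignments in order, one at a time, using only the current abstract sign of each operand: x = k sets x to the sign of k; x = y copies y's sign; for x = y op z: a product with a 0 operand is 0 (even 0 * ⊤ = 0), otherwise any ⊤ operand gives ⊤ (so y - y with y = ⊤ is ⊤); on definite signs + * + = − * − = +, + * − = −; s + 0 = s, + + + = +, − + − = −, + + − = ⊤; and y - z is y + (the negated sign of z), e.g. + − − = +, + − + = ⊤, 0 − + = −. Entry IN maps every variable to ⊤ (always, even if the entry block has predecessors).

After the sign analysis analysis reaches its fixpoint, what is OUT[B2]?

Converged values:
  B0: | IN=(all ⊤) | OUT={c:0; rest ⊤}
  B1: | IN={c:0; rest ⊤} | OUT={a:0, b:+, c:0; rest ⊤}
  B2: | IN={a:0, b:+, c:0; rest ⊤} | OUT={a:0, b:+, c:0; rest ⊤}
  B3: | IN={a:0, b:+, c:0; rest ⊤} | OUT={a:0, b:+, c:0, d:0; rest ⊤}
  B4: | IN={a:0, b:+, c:0, d:0; rest ⊤} | OUT={a:0, b:+, c:0, d:0, f:0; rest ⊤}
  B5: | IN={a:0, b:+, c:0, d:0, f:0; rest ⊤} | OUT={a:0, b:+, c:0, d:0, e:0, f:0; rest ⊤}

Merge at B2: IN[B2] = OUT[B1] = {a: 0, b: +, c: 0, d: ⊤, e: ⊤, f: ⊤}
Applying B2's transfer function to that IN value gives OUT[B2] (row B2 above).

Answer: {a: 0, b: +, c: 0, d: ⊤, e: ⊤, f: ⊤}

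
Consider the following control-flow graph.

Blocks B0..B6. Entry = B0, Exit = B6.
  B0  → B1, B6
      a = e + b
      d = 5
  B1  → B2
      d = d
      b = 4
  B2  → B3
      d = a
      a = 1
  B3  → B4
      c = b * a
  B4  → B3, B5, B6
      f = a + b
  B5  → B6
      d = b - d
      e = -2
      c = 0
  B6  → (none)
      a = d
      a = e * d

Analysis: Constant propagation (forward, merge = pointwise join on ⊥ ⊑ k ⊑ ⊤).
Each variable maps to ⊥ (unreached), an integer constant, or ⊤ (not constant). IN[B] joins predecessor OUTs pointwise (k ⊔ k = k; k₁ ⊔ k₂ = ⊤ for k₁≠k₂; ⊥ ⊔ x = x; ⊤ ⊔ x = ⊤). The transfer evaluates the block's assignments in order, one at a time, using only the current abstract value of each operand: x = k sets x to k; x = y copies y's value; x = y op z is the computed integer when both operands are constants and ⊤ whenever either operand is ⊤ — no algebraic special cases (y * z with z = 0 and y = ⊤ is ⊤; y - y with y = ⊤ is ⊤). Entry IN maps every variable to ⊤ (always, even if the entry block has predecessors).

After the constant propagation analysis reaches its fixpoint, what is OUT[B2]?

Answer: {a: 1, b: 4, c: ⊤, d: ⊤, e: ⊤, f: ⊤}

Trace:
Per-block solution:
  B0:   IN=(all ⊤)   OUT={d:5; rest ⊤}
  B1:   IN={d:5; rest ⊤}   OUT={b:4, d:5; rest ⊤}
  B2:   IN={b:4, d:5; rest ⊤}   OUT={a:1, b:4; rest ⊤}
  B3:   IN={a:1, b:4; rest ⊤}   OUT={a:1, b:4, c:4; rest ⊤}
  B4:   IN={a:1, b:4, c:4; rest ⊤}   OUT={a:1, b:4, c:4, f:5; rest ⊤}
  B5:   IN={a:1, b:4, c:4, f:5; rest ⊤}   OUT={a:1, b:4, c:0, e:-2, f:5; rest ⊤}
  B6:   IN=(all ⊤)   OUT=(all ⊤)

Merge at B2: IN[B2] = OUT[B1] = {a: ⊤, b: 4, c: ⊤, d: 5, e: ⊤, f: ⊤}
Applying B2's transfer function to that IN value gives OUT[B2] (row B2 above).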